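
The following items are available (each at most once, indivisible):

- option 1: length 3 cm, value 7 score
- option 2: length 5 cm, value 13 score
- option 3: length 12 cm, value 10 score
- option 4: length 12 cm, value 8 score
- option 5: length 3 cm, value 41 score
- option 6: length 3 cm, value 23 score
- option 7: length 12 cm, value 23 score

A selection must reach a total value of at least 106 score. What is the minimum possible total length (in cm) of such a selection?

26

Subsets with value ≥ 106, sorted by total length:
- option 1+option 2+option 5+option 6+option 7: length 26, value 107
- option 2+option 3+option 5+option 6+option 7: length 35, value 110
- option 2+option 4+option 5+option 6+option 7: length 35, value 108
Minimum length: 26 cm.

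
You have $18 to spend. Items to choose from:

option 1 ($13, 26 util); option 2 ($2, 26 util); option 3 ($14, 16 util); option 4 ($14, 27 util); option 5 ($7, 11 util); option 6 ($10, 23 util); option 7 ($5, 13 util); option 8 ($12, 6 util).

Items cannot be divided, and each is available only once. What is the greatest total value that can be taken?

62 util

Check high-value combinations within $18:
- option 2+option 6+option 7: cost 2+10+5=17, value 26+23+13=62
- option 2+option 4: cost 2+14=16, value 26+27=53
- option 1+option 2: cost 13+2=15, value 26+26=52
- option 2+option 5+option 7: cost 2+7+5=14, value 26+11+13=50
- option 2+option 6: cost 2+10=12, value 26+23=49
Best: 62 util.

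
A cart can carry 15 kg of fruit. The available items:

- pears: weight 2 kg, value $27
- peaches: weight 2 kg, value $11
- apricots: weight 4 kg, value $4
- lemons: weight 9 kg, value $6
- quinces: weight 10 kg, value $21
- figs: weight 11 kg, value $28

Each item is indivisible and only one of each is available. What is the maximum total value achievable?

$66

Check high-value combinations within 15 kg:
- pears+peaches+figs: weight 2+2+11=15, value 27+11+28=66
- pears+peaches+quinces: weight 2+2+10=14, value 27+11+21=59
- pears+figs: weight 2+11=13, value 27+28=55
- pears+quinces: weight 2+10=12, value 27+21=48
- pears+peaches+lemons: weight 2+2+9=13, value 27+11+6=44
Best: $66.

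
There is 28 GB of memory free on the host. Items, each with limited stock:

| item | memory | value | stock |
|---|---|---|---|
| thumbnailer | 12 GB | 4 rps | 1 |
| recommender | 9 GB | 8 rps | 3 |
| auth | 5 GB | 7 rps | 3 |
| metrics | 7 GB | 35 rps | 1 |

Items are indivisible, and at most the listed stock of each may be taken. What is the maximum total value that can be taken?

57 rps

Best selections within memory 28 and stock limits:
- 1×recommender + 2×auth + 1×metrics: memory 26, value 57
- 3×auth + 1×metrics: memory 22, value 56
Best: 57 rps.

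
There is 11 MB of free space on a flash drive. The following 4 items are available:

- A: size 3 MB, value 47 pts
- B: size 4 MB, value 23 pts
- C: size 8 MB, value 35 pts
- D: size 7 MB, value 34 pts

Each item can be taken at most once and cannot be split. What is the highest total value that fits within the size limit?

Check high-value combinations within 11 MB:
- A+C: size 3+8=11, value 47+35=82
- A+D: size 3+7=10, value 47+34=81
- A+B: size 3+4=7, value 47+23=70
- B+D: size 4+7=11, value 23+34=57
- A: size 3, value 47
Best: 82 pts.

82 pts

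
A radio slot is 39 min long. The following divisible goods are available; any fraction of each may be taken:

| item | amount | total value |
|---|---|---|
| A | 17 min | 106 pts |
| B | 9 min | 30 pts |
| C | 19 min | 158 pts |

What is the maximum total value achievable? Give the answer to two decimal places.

Take in order of value per unit:
- C (158/19 per unit): all 19 → value 158, running total 158.00
- A (106/17 per unit): all 17 → value 106, running total 264.00
- B (30/9 per unit): 3 of 9 → value 3×30/9 = 10.0000, running total 274.00
Total 274.00.

274.00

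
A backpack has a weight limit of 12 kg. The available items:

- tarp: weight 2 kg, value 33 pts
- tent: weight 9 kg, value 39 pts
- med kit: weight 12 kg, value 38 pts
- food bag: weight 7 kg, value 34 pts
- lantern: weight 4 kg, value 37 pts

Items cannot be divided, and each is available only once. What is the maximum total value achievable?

72 pts

Check high-value combinations within 12 kg:
- tarp+tent: weight 2+9=11, value 33+39=72
- food bag+lantern: weight 7+4=11, value 34+37=71
- tarp+lantern: weight 2+4=6, value 33+37=70
Best: 72 pts.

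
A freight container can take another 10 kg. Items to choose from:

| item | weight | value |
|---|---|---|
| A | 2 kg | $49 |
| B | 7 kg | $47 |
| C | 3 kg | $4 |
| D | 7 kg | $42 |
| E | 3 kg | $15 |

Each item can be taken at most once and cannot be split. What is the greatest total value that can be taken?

$96

Check high-value combinations within 10 kg:
- A+B: weight 2+7=9, value 49+47=96
- A+D: weight 2+7=9, value 49+42=91
- A+C+E: weight 2+3+3=8, value 49+4+15=68
- A+E: weight 2+3=5, value 49+15=64
- B+E: weight 7+3=10, value 47+15=62
Best: $96.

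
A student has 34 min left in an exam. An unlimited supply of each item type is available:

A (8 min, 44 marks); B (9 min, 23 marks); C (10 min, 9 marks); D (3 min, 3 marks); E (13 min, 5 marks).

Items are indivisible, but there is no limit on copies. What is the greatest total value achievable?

176 marks

Best value-per-unit is A at 44/8, and filling with it alone uses time 4×8=32. No mix of the others beats 4×44 = 176.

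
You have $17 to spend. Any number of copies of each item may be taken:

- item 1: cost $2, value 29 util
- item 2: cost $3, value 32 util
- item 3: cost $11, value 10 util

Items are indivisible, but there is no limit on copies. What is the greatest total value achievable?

235 util

Best value-per-unit is item 1 at 29/2; filling with it alone gives 8×29 = 232.
Optimal mix: 7×item 1 + 1×item 2 → cost 17, value 235.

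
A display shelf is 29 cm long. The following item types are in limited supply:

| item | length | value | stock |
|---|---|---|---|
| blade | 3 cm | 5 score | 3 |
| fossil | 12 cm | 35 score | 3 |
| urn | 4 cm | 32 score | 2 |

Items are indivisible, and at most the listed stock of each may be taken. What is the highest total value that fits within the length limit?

Top feasible selections:
- 3×blade + 1×fossil + 2×urn: length 29, value 114
- 2×blade + 1×fossil + 2×urn: length 26, value 109
- 1×blade + 1×fossil + 2×urn: length 23, value 104
- 2×fossil + 1×urn: length 28, value 102
Best: 114 score.

114 score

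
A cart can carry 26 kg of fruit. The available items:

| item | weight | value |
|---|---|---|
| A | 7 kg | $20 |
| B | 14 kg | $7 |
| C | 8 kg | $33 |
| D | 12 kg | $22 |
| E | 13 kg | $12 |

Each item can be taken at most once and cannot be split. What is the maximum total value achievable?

$55

This is a 0/1 knapsack; check combinations near the capacity.
- C+D: weight 8+12=20, value 33+22=55
- A+C: weight 7+8=15, value 20+33=53
- C+E: weight 8+13=21, value 33+12=45
- A+D: weight 7+12=19, value 20+22=42
- B+C: weight 14+8=22, value 7+33=40
Best: $55.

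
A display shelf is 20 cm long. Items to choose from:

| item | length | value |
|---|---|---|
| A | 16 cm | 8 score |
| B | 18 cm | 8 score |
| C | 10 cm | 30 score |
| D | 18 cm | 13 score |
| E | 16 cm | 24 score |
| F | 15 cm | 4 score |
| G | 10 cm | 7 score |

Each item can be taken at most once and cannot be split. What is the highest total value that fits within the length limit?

37 score

Check high-value combinations within 20 cm:
- C+G: length 10+10=20, value 30+7=37
- C: length 10, value 30
- E: length 16, value 24
- D: length 18, value 13
Best: 37 score.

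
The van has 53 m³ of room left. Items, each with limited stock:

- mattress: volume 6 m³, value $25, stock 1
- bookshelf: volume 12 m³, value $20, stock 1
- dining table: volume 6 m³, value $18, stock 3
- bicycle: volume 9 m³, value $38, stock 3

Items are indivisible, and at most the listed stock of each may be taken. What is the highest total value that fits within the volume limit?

Top feasible selections:
- 1×mattress + 3×dining table + 3×bicycle: volume 51, value 193
- 1×mattress + 1×bookshelf + 1×dining table + 3×bicycle: volume 51, value 177
- 1×mattress + 2×dining table + 3×bicycle: volume 45, value 175
Best: $193.

$193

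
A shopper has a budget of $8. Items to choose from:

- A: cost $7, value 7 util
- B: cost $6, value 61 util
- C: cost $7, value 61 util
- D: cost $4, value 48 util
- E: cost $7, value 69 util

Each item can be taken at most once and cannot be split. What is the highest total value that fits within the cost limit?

69 util

This is a 0/1 knapsack; check combinations near the capacity.
- E: cost 7, value 69
- B: cost 6, value 61
- C: cost 7, value 61
- D: cost 4, value 48
Best: 69 util.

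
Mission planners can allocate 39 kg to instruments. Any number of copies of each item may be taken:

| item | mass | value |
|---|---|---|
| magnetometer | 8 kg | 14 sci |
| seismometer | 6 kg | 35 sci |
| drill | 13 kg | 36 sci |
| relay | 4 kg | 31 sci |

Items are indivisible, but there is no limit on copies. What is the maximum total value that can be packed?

283 sci

Best value-per-unit is relay at 31/4; filling with it alone gives 9×31 = 279.
Optimal mix: 1×seismometer + 8×relay → mass 38, value 283.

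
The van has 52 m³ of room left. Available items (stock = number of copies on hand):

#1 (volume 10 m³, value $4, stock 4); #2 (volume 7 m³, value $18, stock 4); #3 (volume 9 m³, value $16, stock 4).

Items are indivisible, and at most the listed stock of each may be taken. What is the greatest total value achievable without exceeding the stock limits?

Top feasible selections:
- 4×#2 + 2×#3: volume 46, value 104
- 3×#2 + 3×#3: volume 48, value 102
- 2×#2 + 4×#3: volume 50, value 100
Best: $104.

$104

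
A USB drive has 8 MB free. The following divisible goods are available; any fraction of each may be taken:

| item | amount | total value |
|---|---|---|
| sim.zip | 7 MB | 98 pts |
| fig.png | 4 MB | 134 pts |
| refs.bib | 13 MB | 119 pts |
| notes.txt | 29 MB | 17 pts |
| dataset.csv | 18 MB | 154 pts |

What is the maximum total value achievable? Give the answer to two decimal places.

190.00

Take in order of value per unit:
- fig.png (134/4 per unit): all 4 → value 134, running total 134.00
- sim.zip (98/7 per unit): 4 of 7 → value 4×98/7 = 56.0000, running total 190.00
Total 190.00.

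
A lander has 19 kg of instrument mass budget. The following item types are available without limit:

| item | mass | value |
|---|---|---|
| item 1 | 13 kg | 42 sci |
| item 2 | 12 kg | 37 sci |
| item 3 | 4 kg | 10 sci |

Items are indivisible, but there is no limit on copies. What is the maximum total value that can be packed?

Best value-per-unit is item 1 at 42/13; filling with it alone gives 1×42 = 42.
Optimal mix: 1×item 1 + 1×item 3 → mass 17, value 52.

52 sci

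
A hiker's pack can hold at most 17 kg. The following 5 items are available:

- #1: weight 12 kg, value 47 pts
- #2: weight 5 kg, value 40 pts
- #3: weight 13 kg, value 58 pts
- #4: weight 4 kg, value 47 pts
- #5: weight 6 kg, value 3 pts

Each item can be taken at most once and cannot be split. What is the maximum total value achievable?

This is a 0/1 knapsack; check combinations near the capacity.
- #3+#4: weight 13+4=17, value 58+47=105
- #1+#4: weight 12+4=16, value 47+47=94
- #2+#4+#5: weight 5+4+6=15, value 40+47+3=90
- #2+#4: weight 5+4=9, value 40+47=87
- #1+#2: weight 12+5=17, value 47+40=87
Best: 105 pts.

105 pts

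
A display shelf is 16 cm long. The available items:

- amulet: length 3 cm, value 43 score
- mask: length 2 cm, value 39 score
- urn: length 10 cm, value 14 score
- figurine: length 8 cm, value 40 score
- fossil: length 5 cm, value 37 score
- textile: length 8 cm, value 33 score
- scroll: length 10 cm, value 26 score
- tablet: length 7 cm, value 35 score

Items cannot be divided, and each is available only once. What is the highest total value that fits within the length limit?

Check high-value combinations within 16 cm:
- amulet+mask+figurine: length 3+2+8=13, value 43+39+40=122
- amulet+figurine+fossil: length 3+8+5=16, value 43+40+37=120
- amulet+mask+fossil: length 3+2+5=10, value 43+39+37=119
- amulet+mask+tablet: length 3+2+7=12, value 43+39+35=117
- mask+figurine+fossil: length 2+8+5=15, value 39+40+37=116
Best: 122 score.

122 score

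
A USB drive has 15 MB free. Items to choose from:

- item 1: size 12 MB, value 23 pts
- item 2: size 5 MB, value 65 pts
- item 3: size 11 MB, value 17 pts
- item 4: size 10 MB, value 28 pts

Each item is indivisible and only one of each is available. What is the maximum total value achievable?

Check high-value combinations within 15 MB:
- item 2+item 4: size 5+10=15, value 65+28=93
- item 2: size 5, value 65
- item 4: size 10, value 28
- item 1: size 12, value 23
Best: 93 pts.

93 pts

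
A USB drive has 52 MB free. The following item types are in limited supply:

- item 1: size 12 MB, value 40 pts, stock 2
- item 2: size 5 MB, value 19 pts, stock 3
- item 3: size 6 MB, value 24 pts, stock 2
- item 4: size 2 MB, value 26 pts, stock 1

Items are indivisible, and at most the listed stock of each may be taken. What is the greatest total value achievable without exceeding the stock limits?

192 pts

Best selections within size 52 and stock limits:
- 2×item 1 + 2×item 2 + 2×item 3 + 1×item 4: size 48, value 192
- 2×item 1 + 3×item 2 + 1×item 3 + 1×item 4: size 47, value 187
- 2×item 1 + 3×item 2 + 2×item 3: size 51, value 185
- 2×item 1 + 1×item 2 + 2×item 3 + 1×item 4: size 43, value 173
Best: 192 pts.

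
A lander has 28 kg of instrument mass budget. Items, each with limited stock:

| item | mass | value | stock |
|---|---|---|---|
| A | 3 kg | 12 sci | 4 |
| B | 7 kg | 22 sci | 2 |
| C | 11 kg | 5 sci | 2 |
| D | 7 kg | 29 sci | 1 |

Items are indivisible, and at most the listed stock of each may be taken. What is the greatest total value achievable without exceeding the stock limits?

Best selections within mass 28 and stock limits:
- 4×A + 1×B + 1×D: mass 26, value 99
- 2×A + 2×B + 1×D: mass 27, value 97
- 4×A + 2×B: mass 26, value 92
- 3×A + 1×B + 1×D: mass 23, value 87
Best: 99 sci.

99 sci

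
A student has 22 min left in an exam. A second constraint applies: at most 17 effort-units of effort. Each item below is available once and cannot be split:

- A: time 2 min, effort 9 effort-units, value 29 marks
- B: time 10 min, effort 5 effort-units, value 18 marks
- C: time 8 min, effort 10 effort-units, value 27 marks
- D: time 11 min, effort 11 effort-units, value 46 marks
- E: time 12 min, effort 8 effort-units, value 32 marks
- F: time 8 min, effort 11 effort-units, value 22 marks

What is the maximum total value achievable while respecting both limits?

Feasible sets respecting both limits:
- B+D: time 21, effort 16, value 64
- A+E: time 14, effort 17, value 61
- B+E: time 22, effort 13, value 50
- A+B: time 12, effort 14, value 47
Best: 64 marks.

64 marks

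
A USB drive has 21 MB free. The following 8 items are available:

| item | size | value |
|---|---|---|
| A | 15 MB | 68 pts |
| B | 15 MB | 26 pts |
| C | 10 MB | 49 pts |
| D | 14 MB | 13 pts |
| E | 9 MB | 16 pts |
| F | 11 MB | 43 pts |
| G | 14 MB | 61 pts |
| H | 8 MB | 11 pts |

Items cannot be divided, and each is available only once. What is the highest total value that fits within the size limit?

92 pts

Check high-value combinations within 21 MB:
- C+F: size 10+11=21, value 49+43=92
- A: size 15, value 68
- C+E: size 10+9=19, value 49+16=65
- G: size 14, value 61
- C+H: size 10+8=18, value 49+11=60
Best: 92 pts.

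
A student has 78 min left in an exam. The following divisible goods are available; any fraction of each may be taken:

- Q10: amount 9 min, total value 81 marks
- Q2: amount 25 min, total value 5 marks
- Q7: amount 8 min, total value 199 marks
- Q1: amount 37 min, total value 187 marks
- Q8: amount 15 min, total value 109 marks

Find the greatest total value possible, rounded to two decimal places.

577.80

Take in order of value per unit:
- Q7 (199/8 per unit): all 8 → value 199, running total 199.00
- Q10 (81/9 per unit): all 9 → value 81, running total 280.00
- Q8 (109/15 per unit): all 15 → value 109, running total 389.00
- Q1 (187/37 per unit): all 37 → value 187, running total 576.00
- Q2 (5/25 per unit): 9 of 25 → value 9×5/25 = 1.8000, running total 577.80
Total 577.80.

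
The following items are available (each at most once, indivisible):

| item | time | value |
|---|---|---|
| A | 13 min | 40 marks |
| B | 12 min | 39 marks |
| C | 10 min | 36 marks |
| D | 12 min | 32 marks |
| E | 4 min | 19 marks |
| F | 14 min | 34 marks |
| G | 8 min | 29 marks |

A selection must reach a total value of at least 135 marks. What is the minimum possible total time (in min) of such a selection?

42

Subsets with value ≥ 135, sorted by total time:
- B+C+D+G: time 42, value 136
- A+B+C+G: time 43, value 144
- A+C+D+G: time 43, value 137
- B+C+F+G: time 44, value 138
Minimum time: 42 min.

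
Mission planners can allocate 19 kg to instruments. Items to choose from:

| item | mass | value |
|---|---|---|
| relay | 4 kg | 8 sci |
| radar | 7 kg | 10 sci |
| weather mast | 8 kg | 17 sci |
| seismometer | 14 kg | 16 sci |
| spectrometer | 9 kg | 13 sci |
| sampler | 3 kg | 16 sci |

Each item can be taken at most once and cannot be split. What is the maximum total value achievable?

43 sci

Check high-value combinations within 19 kg:
- radar+weather mast+sampler: mass 7+8+3=18, value 10+17+16=43
- relay+weather mast+sampler: mass 4+8+3=15, value 8+17+16=41
- radar+spectrometer+sampler: mass 7+9+3=19, value 10+13+16=39
- relay+spectrometer+sampler: mass 4+9+3=16, value 8+13+16=37
- relay+radar+weather mast: mass 4+7+8=19, value 8+10+17=35
Best: 43 sci.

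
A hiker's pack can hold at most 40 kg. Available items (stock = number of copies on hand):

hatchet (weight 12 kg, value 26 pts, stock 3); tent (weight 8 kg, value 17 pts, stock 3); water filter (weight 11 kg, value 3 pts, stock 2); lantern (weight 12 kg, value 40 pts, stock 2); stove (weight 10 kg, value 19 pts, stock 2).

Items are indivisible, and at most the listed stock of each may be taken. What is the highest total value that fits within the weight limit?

114 pts

Best selections within weight 40 and stock limits:
- 2×tent + 2×lantern: weight 40, value 114
- 1×hatchet + 2×lantern: weight 36, value 106
- 1×hatchet + 2×tent + 1×lantern: weight 40, value 100
- 2×lantern + 1×stove: weight 34, value 99
Best: 114 pts.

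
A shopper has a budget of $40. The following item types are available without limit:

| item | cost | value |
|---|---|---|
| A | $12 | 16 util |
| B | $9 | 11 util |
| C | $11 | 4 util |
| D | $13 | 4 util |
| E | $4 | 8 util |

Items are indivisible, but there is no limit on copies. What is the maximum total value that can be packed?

Best value-per-unit is E at 8/4, and filling with it alone uses cost 10×4=40. No mix of the others beats 10×8 = 80.

80 util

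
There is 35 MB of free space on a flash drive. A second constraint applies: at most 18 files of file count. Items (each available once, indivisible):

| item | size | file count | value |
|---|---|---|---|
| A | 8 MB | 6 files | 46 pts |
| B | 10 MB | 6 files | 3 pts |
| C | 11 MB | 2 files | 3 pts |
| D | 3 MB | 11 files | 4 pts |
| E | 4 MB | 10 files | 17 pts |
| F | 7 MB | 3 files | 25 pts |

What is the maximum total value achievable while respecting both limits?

Feasible sets respecting both limits:
- A+B+F: size 25, file count 15, value 74
- A+C+F: size 26, file count 11, value 74
- A+F: size 15, file count 9, value 71
- A+C+E: size 23, file count 18, value 66
Best: 74 pts.

74 pts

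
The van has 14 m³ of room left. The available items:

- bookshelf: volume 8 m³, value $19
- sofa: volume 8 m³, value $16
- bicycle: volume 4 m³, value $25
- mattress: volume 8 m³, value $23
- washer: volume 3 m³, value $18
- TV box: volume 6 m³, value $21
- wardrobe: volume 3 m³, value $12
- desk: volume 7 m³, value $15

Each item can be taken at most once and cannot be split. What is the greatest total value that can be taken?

Check high-value combinations within 14 m³:
- bicycle+washer+TV box: volume 4+3+6=13, value 25+18+21=64
- bicycle+TV box+wardrobe: volume 4+6+3=13, value 25+21+12=58
- bicycle+washer+desk: volume 4+3+7=14, value 25+18+15=58
Best: $64.

$64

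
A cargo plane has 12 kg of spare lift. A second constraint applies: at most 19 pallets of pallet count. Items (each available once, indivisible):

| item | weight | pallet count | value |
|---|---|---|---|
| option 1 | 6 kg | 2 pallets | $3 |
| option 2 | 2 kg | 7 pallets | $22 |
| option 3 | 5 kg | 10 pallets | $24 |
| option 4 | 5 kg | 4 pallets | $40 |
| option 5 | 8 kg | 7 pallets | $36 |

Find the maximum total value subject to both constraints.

Feasible sets respecting both limits:
- option 3+option 4: weight 10, pallet count 14, value 64
- option 2+option 4: weight 7, pallet count 11, value 62
- option 2+option 5: weight 10, pallet count 14, value 58
Best: $64.

$64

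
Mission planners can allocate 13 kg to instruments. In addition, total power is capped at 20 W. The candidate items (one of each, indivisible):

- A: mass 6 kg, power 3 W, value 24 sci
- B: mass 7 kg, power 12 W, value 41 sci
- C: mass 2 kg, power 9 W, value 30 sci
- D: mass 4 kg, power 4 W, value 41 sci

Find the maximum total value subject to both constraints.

Feasible sets respecting both limits:
- A+C+D: mass 12, power 16, value 95
- B+D: mass 11, power 16, value 82
- C+D: mass 6, power 13, value 71
Best: 95 sci.

95 sci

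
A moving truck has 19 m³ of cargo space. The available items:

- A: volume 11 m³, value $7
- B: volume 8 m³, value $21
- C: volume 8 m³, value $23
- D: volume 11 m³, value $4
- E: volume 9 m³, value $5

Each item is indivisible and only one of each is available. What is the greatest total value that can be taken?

This is a 0/1 knapsack; check combinations near the capacity.
- B+C: volume 8+8=16, value 21+23=44
- A+C: volume 11+8=19, value 7+23=30
- C+E: volume 8+9=17, value 23+5=28
- A+B: volume 11+8=19, value 7+21=28
- C+D: volume 8+11=19, value 23+4=27
Best: $44.

$44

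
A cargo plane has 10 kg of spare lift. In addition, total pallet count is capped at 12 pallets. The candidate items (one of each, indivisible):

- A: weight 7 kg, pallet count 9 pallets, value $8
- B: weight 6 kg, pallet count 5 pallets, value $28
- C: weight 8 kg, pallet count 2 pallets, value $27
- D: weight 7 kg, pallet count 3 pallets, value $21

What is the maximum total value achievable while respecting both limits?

Feasible sets respecting both limits:
- B: weight 6, pallet count 5, value 28
- C: weight 8, pallet count 2, value 27
- D: weight 7, pallet count 3, value 21
Best: $28.

$28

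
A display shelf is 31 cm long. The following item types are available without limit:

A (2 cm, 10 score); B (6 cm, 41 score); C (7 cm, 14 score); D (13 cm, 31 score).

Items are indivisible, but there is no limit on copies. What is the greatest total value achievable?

205 score

Best value-per-unit is B at 41/6, and filling with it alone uses length 5×6=30. No mix of the others beats 5×41 = 205.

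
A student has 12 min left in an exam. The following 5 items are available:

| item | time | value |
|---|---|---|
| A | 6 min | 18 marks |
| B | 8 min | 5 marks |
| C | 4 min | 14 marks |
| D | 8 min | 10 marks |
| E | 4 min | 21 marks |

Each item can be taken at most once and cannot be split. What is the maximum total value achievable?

This is a 0/1 knapsack; check combinations near the capacity.
- A+E: time 6+4=10, value 18+21=39
- C+E: time 4+4=8, value 14+21=35
- A+C: time 6+4=10, value 18+14=32
- D+E: time 8+4=12, value 10+21=31
Best: 39 marks.

39 marks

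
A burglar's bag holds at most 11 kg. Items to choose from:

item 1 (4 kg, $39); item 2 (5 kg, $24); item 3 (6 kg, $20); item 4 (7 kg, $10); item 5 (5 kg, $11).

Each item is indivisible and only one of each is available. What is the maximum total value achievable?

$63

Check high-value combinations within 11 kg:
- item 1+item 2: weight 4+5=9, value 39+24=63
- item 1+item 3: weight 4+6=10, value 39+20=59
- item 1+item 5: weight 4+5=9, value 39+11=50
Best: $63.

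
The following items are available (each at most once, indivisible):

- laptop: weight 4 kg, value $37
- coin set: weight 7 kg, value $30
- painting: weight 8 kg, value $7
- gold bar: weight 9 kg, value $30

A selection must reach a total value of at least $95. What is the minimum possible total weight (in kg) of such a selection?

20

Subsets with value ≥ 95, sorted by total weight:
- laptop+coin set+gold bar: weight 20, value 97
- laptop+coin set+painting+gold bar: weight 28, value 104
Minimum weight: 20 kg.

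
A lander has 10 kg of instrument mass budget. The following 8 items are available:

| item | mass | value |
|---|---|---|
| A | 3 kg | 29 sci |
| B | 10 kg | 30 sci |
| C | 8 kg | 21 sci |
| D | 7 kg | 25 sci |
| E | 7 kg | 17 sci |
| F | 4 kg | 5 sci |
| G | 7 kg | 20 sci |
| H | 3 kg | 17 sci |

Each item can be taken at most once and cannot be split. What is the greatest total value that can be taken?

54 sci

This is a 0/1 knapsack; check combinations near the capacity.
- A+D: mass 3+7=10, value 29+25=54
- A+F+H: mass 3+4+3=10, value 29+5+17=51
- A+G: mass 3+7=10, value 29+20=49
- A+H: mass 3+3=6, value 29+17=46
- A+E: mass 3+7=10, value 29+17=46
Best: 54 sci.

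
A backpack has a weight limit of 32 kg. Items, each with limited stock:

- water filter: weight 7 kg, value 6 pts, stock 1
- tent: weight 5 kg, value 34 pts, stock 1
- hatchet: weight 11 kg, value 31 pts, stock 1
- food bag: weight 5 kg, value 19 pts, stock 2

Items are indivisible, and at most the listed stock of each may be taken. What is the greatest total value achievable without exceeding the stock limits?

103 pts

Top feasible selections:
- 1×tent + 1×hatchet + 2×food bag: weight 26, value 103
- 1×water filter + 1×tent + 1×hatchet + 1×food bag: weight 28, value 90
- 1×tent + 1×hatchet + 1×food bag: weight 21, value 84
Best: 103 pts.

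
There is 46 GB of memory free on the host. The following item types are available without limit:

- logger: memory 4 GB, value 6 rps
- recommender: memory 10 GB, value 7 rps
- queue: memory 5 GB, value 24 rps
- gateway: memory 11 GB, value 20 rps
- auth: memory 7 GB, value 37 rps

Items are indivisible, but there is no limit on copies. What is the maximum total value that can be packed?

Best value-per-unit is auth at 37/7; filling with it alone gives 6×37 = 222.
Optimal mix: 2×queue + 5×auth → memory 45, value 233.

233 rps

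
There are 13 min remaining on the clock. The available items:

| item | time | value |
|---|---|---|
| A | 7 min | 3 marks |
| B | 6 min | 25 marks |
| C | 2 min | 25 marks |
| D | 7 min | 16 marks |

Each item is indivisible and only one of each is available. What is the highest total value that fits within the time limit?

Check high-value combinations within 13 min:
- B+C: time 6+2=8, value 25+25=50
- C+D: time 2+7=9, value 25+16=41
- B+D: time 6+7=13, value 25+16=41
- A+C: time 7+2=9, value 3+25=28
Best: 50 marks.

50 marks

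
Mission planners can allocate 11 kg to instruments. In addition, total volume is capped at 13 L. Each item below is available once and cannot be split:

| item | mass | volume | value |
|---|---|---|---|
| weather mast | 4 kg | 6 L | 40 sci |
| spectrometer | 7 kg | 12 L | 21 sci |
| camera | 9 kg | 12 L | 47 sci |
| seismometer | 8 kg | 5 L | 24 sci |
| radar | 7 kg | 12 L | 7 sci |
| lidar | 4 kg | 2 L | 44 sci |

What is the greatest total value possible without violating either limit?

84 sci

Feasible sets respecting both limits:
- weather mast+lidar: mass 8, volume 8, value 84
- camera: mass 9, volume 12, value 47
- lidar: mass 4, volume 2, value 44
- weather mast: mass 4, volume 6, value 40
Best: 84 sci.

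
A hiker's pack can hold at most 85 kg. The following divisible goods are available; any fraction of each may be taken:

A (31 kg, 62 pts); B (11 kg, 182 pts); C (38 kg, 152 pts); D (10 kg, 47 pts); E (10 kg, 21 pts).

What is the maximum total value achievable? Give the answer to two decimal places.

434.00

Take in order of value per unit:
- B (182/11 per unit): all 11 → value 182, running total 182.00
- D (47/10 per unit): all 10 → value 47, running total 229.00
- C (152/38 per unit): all 38 → value 152, running total 381.00
- E (21/10 per unit): all 10 → value 21, running total 402.00
- A (62/31 per unit): 16 of 31 → value 16×62/31 = 32.0000, running total 434.00
Total 434.00.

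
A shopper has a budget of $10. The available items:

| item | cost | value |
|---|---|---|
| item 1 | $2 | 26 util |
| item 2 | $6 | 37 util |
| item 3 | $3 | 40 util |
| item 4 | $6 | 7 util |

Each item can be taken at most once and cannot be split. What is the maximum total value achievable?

This is a 0/1 knapsack; check combinations near the capacity.
- item 2+item 3: cost 6+3=9, value 37+40=77
- item 1+item 3: cost 2+3=5, value 26+40=66
- item 1+item 2: cost 2+6=8, value 26+37=63
Best: 77 util.

77 util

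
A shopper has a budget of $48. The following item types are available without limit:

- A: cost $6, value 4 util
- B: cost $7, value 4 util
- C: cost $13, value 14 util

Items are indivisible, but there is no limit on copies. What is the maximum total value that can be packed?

46 util

Best value-per-unit is C at 14/13; filling with it alone gives 3×14 = 42.
Optimal mix: 1×A + 3×C → cost 45, value 46.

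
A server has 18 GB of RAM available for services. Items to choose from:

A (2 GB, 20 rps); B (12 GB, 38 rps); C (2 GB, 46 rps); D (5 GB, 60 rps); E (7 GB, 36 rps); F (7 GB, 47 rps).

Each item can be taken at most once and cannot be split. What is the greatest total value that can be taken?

173 rps

Check high-value combinations within 18 GB:
- A+C+D+F: memory 2+2+5+7=16, value 20+46+60+47=173
- A+C+D+E: memory 2+2+5+7=16, value 20+46+60+36=162
- C+D+F: memory 2+5+7=14, value 46+60+47=153
- A+C+E+F: memory 2+2+7+7=18, value 20+46+36+47=149
- C+D+E: memory 2+5+7=14, value 46+60+36=142
Best: 173 rps.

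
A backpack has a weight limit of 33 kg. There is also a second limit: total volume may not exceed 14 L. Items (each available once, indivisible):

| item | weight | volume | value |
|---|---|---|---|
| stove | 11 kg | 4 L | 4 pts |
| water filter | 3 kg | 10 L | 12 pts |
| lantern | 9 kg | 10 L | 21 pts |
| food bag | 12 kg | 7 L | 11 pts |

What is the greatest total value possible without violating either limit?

25 pts

Feasible sets respecting both limits:
- stove+lantern: weight 20, volume 14, value 25
- lantern: weight 9, volume 10, value 21
- stove+water filter: weight 14, volume 14, value 16
Best: 25 pts.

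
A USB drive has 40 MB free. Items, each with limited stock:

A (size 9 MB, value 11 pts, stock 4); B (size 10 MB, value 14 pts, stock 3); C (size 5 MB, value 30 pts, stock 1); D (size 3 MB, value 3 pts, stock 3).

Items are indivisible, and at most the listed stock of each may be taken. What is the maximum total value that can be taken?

Top feasible selections:
- 3×B + 1×C + 1×D: size 38, value 75
- 1×A + 2×B + 1×C + 2×D: size 40, value 75
- 3×B + 1×C: size 35, value 72
Best: 75 pts.

75 pts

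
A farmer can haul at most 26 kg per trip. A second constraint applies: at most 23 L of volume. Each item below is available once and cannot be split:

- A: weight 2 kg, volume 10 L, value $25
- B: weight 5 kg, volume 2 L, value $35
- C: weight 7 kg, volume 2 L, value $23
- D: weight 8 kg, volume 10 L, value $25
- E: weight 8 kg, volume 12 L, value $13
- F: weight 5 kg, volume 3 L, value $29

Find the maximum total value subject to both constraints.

Feasible sets respecting both limits:
- A+B+C+F: weight 19, volume 17, value 112
- B+C+D+F: weight 25, volume 17, value 112
- B+C+E+F: weight 25, volume 19, value 100
Best: $112.

$112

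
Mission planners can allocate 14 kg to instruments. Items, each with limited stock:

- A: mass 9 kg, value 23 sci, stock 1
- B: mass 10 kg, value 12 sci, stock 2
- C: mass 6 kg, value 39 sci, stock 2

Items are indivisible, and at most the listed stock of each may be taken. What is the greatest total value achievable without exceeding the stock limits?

78 sci

Top feasible selections:
- 2×C: mass 12, value 78
- 1×C: mass 6, value 39
Best: 78 sci.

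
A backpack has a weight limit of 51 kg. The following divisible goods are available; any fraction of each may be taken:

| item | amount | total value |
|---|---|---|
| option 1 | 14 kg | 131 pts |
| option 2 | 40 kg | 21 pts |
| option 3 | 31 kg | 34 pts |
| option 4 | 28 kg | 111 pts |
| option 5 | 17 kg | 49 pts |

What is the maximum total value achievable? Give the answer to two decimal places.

Take in order of value per unit:
- option 1 (131/14 per unit): all 14 → value 131, running total 131.00
- option 4 (111/28 per unit): all 28 → value 111, running total 242.00
- option 5 (49/17 per unit): 9 of 17 → value 9×49/17 = 25.9412, running total 267.94
Total 267.94.

267.94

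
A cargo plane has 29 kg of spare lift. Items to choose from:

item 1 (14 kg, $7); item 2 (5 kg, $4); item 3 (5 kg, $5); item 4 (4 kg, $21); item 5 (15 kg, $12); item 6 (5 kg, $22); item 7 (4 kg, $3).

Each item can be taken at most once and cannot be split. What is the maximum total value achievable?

$60

Check high-value combinations within 29 kg:
- item 3+item 4+item 5+item 6: weight 5+4+15+5=29, value 5+21+12+22=60
- item 2+item 4+item 5+item 6: weight 5+4+15+5=29, value 4+21+12+22=59
- item 4+item 5+item 6+item 7: weight 4+15+5+4=28, value 21+12+22+3=58
Best: $60.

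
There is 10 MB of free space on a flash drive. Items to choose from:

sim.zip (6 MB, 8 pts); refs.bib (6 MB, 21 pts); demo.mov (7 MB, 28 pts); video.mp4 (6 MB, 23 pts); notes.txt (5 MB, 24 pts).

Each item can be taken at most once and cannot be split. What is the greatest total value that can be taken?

28 pts

Check high-value combinations within 10 MB:
- demo.mov: size 7, value 28
- notes.txt: size 5, value 24
- video.mp4: size 6, value 23
- refs.bib: size 6, value 21
- sim.zip: size 6, value 8
Best: 28 pts.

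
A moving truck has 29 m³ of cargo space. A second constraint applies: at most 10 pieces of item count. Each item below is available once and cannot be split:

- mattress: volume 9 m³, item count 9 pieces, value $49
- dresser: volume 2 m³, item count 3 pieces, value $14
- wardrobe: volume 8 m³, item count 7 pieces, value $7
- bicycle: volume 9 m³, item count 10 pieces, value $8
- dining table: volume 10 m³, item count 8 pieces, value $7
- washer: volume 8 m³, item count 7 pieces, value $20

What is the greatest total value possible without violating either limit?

$49

Feasible sets respecting both limits:
- mattress: volume 9, item count 9, value 49
- dresser+washer: volume 10, item count 10, value 34
- dresser+wardrobe: volume 10, item count 10, value 21
Best: $49.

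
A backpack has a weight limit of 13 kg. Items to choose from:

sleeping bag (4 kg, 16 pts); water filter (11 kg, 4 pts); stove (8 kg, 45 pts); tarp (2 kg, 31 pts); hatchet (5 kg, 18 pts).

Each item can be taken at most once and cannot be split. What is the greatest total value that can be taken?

Check high-value combinations within 13 kg:
- stove+tarp: weight 8+2=10, value 45+31=76
- sleeping bag+tarp+hatchet: weight 4+2+5=11, value 16+31+18=65
- stove+hatchet: weight 8+5=13, value 45+18=63
Best: 76 pts.

76 pts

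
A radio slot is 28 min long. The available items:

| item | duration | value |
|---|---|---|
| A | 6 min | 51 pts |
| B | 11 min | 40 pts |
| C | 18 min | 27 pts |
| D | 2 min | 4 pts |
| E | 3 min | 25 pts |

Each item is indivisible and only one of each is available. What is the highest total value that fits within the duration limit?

120 pts

Check high-value combinations within 28 min:
- A+B+D+E: duration 6+11+2+3=22, value 51+40+4+25=120
- A+B+E: duration 6+11+3=20, value 51+40+25=116
- A+C+E: duration 6+18+3=27, value 51+27+25=103
- A+B+D: duration 6+11+2=19, value 51+40+4=95
Best: 120 pts.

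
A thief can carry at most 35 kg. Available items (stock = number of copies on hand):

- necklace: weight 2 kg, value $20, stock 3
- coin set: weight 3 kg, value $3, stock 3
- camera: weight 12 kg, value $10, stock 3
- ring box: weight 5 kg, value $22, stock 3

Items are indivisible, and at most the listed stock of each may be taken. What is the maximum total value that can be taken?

Best selections within weight 35 and stock limits:
- 3×necklace + 1×camera + 3×ring box: weight 33, value 136
- 3×necklace + 3×coin set + 3×ring box: weight 30, value 135
Best: $136.

$136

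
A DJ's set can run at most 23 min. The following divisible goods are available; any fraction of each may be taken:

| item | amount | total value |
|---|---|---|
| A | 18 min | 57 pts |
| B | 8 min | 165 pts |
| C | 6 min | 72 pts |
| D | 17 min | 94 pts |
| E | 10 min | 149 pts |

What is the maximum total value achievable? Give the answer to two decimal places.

374.00

Take in order of value per unit:
- B (165/8 per unit): all 8 → value 165, running total 165.00
- E (149/10 per unit): all 10 → value 149, running total 314.00
- C (72/6 per unit): 5 of 6 → value 5×72/6 = 60.0000, running total 374.00
Total 374.00.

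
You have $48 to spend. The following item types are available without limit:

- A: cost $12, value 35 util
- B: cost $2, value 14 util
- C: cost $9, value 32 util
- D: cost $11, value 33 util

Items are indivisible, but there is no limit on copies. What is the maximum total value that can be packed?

Best value-per-unit is B at 14/2, and filling with it alone uses cost 24×2=48. No mix of the others beats 24×14 = 336.

336 util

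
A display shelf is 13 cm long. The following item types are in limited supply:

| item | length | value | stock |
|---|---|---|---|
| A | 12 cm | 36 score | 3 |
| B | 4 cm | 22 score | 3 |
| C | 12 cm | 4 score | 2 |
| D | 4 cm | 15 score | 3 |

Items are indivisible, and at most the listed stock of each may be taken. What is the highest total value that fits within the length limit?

66 score

Best selections within length 13 and stock limits:
- 3×B: length 12, value 66
- 2×B + 1×D: length 12, value 59
- 1×B + 2×D: length 12, value 52
- 3×D: length 12, value 45
Best: 66 score.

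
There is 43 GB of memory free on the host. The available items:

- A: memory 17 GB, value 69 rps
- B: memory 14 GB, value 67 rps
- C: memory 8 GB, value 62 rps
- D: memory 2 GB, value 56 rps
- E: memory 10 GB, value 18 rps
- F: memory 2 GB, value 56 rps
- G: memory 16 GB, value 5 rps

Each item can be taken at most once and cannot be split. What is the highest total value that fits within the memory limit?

310 rps

Check high-value combinations within 43 GB:
- A+B+C+D+F: memory 17+14+8+2+2=43, value 69+67+62+56+56=310
- A+C+D+E+F: memory 17+8+2+10+2=39, value 69+62+56+18+56=261
- B+C+D+E+F: memory 14+8+2+10+2=36, value 67+62+56+18+56=259
- A+B+C+D: memory 17+14+8+2=41, value 69+67+62+56=254
Best: 310 rps.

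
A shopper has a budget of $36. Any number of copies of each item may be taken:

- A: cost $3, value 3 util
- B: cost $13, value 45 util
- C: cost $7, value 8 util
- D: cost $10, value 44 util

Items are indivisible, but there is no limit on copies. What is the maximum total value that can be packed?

Best value-per-unit is D at 44/10; filling with it alone gives 3×44 = 132.
Optimal mix: 2×A + 3×D → cost 36, value 138.

138 util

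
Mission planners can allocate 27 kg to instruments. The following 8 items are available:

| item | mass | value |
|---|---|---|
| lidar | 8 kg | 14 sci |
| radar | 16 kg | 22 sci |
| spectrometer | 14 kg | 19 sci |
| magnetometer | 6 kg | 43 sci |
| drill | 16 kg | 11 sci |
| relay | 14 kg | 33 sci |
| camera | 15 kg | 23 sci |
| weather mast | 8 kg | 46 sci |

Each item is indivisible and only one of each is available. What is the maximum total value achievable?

103 sci

Check high-value combinations within 27 kg:
- lidar+magnetometer+weather mast: mass 8+6+8=22, value 14+43+46=103
- magnetometer+weather mast: mass 6+8=14, value 43+46=89
- relay+weather mast: mass 14+8=22, value 33+46=79
Best: 103 sci.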